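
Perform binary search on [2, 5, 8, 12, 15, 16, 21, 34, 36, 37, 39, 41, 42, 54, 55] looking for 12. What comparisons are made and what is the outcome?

Binary search for 12 in [2, 5, 8, 12, 15, 16, 21, 34, 36, 37, 39, 41, 42, 54, 55]:

lo=0, hi=14, mid=7, arr[mid]=34 -> 34 > 12, search left half
lo=0, hi=6, mid=3, arr[mid]=12 -> Found target at index 3!

Binary search finds 12 at index 3 after 2 comparisons. The search repeatedly halves the search space by comparing with the middle element.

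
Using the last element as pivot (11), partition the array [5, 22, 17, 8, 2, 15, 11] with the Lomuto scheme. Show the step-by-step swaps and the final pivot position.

Lomuto partition with pivot = 11:

Initial array: [5, 22, 17, 8, 2, 15, 11]

arr[0]=5 <= 11: swap with position 0, array becomes [5, 22, 17, 8, 2, 15, 11]
arr[1]=22 > 11: no swap
arr[2]=17 > 11: no swap
arr[3]=8 <= 11: swap with position 1, array becomes [5, 8, 17, 22, 2, 15, 11]
arr[4]=2 <= 11: swap with position 2, array becomes [5, 8, 2, 22, 17, 15, 11]
arr[5]=15 > 11: no swap

Place pivot at position 3: [5, 8, 2, 11, 17, 15, 22]
Pivot position: 3

After partitioning with pivot 11, the array becomes [5, 8, 2, 11, 17, 15, 22]. The pivot is placed at index 3. All elements to the left of the pivot are <= 11, and all elements to the right are > 11.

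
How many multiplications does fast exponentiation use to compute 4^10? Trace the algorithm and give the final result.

Computing 4^10 by squaring (build up from 4^1; each line after the first costs one multiplication):

4^1 = 4
4^2 = (4^1)^2 = 4^2 = 16
4^4 = (4^2)^2 = 16^2 = 256
4^5 = 4 * 4^4 = 4 * 256 = 1024
4^10 = (4^5)^2 = 1024^2 = 1048576

Result: 1048576
Multiplications needed: 4 (4 lines after 4^1)

4^10 = 1048576. Using exponentiation by squaring, this requires 4 multiplications. The key idea: if the exponent is even, square the half-power; if odd, multiply by the base once.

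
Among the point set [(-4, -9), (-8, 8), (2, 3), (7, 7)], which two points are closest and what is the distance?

Computing all pairwise distances among 4 points:

d((-4, -9), (-8, 8)) = 17.4642
d((-4, -9), (2, 3)) = 13.4164
d((-4, -9), (7, 7)) = 19.4165
d((-8, 8), (2, 3)) = 11.1803
d((-8, 8), (7, 7)) = 15.0333
d((2, 3), (7, 7)) = 6.4031 <-- minimum

Closest pair: (2, 3) and (7, 7) with distance 6.4031

The closest pair is (2, 3) and (7, 7) with Euclidean distance 6.4031. For 4 points, brute-force pairwise comparison is shown above. For large n, the divide-and-conquer algorithm (sort by x, recurse on halves, check the dividing strip) achieves O(n log n).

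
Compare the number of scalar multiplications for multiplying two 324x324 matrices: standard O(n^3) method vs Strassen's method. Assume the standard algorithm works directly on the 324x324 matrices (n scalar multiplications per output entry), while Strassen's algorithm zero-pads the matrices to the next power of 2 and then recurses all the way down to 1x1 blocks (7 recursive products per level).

Matrix multiplication for 324x324 matrices:

Strassen's algorithm requires power-of-2 dimensions. Pad 324x324 to 512x512 (next power of 2).

Standard algorithm: 324^3 = 34012224 multiplications
Strassen's algorithm: 7^(log2(512)) = 7^9 = 40353607 multiplications
Difference: 34012224 - 40353607 = -6341383 (Strassen uses MORE here due to padding overhead — for small or just-over-power-of-2 n, padding can outweigh the per-level savings)

Standard: 34012224 multiplications (324^3). Strassen: 40353607 multiplications (7^9, after padding to 512x512). Strassen reduces 8 recursive multiplications to 7 at each level.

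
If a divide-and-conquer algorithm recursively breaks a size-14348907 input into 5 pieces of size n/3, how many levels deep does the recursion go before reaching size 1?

For divide and conquer with division factor 3:

Problem sizes at each level:
Level 0: 14348907
Level 1: 4782969
Level 2: 1594323
Level 3: 531441
Level 4: 177147
Level 5: 59049
Level 6: 19683
Level 7: 6561
Level 8: 2187
Level 9: 729
Level 10: 243
Level 11: 81
Level 12: 27
Level 13: 9
Level 14: 3
Level 15: 1

The root is level 0 and the size-1 base case is level 15 (the tree spans levels 0 through 15, i.e. 16 levels counting the root), so the depth is the number of divisions: log_3(14348907) = 15

The recursion tree depth is log_3(14348907) = 15. At each level, the problem size is divided by 3, so it takes 15 divisions to reduce to a base case of size 1. The algorithm makes 5 recursive calls at each level.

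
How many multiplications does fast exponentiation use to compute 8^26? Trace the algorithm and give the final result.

Computing 8^26 by squaring (build up from 8^1; each line after the first costs one multiplication):

8^1 = 8
8^2 = (8^1)^2 = 8^2 = 64
8^3 = 8 * 8^2 = 8 * 64 = 512
8^6 = (8^3)^2 = 512^2 = 262144
8^12 = (8^6)^2 = 262144^2 = 68719476736
8^13 = 8 * 8^12 = 8 * 68719476736 = 549755813888
8^26 = (8^13)^2 = 549755813888^2 = 302231454903657293676544

Result: 302231454903657293676544
Multiplications needed: 6 (6 lines after 8^1)

8^26 = 302231454903657293676544. Using exponentiation by squaring, this requires 6 multiplications. The key idea: if the exponent is even, square the half-power; if odd, multiply by the base once.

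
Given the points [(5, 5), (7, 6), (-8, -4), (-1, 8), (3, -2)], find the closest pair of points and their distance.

Computing all pairwise distances among 5 points:

d((5, 5), (7, 6)) = 2.2361 <-- minimum
d((5, 5), (-8, -4)) = 15.8114
d((5, 5), (-1, 8)) = 6.7082
d((5, 5), (3, -2)) = 7.2801
d((7, 6), (-8, -4)) = 18.0278
d((7, 6), (-1, 8)) = 8.2462
d((7, 6), (3, -2)) = 8.9443
d((-8, -4), (-1, 8)) = 13.8924
d((-8, -4), (3, -2)) = 11.1803
d((-1, 8), (3, -2)) = 10.7703

Closest pair: (5, 5) and (7, 6) with distance 2.2361

The closest pair is (5, 5) and (7, 6) with Euclidean distance 2.2361. For 5 points, brute-force pairwise comparison is shown above. For large n, the divide-and-conquer algorithm (sort by x, recurse on halves, check the dividing strip) achieves O(n log n).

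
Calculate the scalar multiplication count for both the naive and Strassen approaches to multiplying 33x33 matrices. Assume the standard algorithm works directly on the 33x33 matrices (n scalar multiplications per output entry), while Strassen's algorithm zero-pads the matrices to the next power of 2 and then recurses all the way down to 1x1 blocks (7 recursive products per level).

Matrix multiplication for 33x33 matrices:

Strassen's algorithm requires power-of-2 dimensions. Pad 33x33 to 64x64 (next power of 2).

Standard algorithm: 33^3 = 35937 multiplications
Strassen's algorithm: 7^(log2(64)) = 7^6 = 117649 multiplications
Difference: 35937 - 117649 = -81712 (Strassen uses MORE here due to padding overhead — for small or just-over-power-of-2 n, padding can outweigh the per-level savings)

Standard: 35937 multiplications (33^3). Strassen: 117649 multiplications (7^6, after padding to 64x64). Strassen reduces 8 recursive multiplications to 7 at each level.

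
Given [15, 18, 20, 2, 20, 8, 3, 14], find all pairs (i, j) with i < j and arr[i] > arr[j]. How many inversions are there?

Finding inversions in [15, 18, 20, 2, 20, 8, 3, 14]:

(0, 3): arr[0]=15 > arr[3]=2
(0, 5): arr[0]=15 > arr[5]=8
(0, 6): arr[0]=15 > arr[6]=3
(0, 7): arr[0]=15 > arr[7]=14
(1, 3): arr[1]=18 > arr[3]=2
(1, 5): arr[1]=18 > arr[5]=8
(1, 6): arr[1]=18 > arr[6]=3
(1, 7): arr[1]=18 > arr[7]=14
(2, 3): arr[2]=20 > arr[3]=2
(2, 5): arr[2]=20 > arr[5]=8
(2, 6): arr[2]=20 > arr[6]=3
(2, 7): arr[2]=20 > arr[7]=14
(4, 5): arr[4]=20 > arr[5]=8
(4, 6): arr[4]=20 > arr[6]=3
(4, 7): arr[4]=20 > arr[7]=14
(5, 6): arr[5]=8 > arr[6]=3

Total inversions: 16

The array has 16 inversion(s): (0,3), (0,5), (0,6), (0,7), (1,3), (1,5), (1,6), (1,7), (2,3), (2,5), (2,6), (2,7), (4,5), (4,6), (4,7), (5,6). Each pair (i,j) satisfies i < j and arr[i] > arr[j].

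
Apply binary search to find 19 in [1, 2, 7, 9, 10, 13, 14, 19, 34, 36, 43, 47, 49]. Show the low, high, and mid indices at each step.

Binary search for 19 in [1, 2, 7, 9, 10, 13, 14, 19, 34, 36, 43, 47, 49]:

lo=0, hi=12, mid=6, arr[mid]=14 -> 14 < 19, search right half
lo=7, hi=12, mid=9, arr[mid]=36 -> 36 > 19, search left half
lo=7, hi=8, mid=7, arr[mid]=19 -> Found target at index 7!

Binary search finds 19 at index 7 after 3 comparisons. The search repeatedly halves the search space by comparing with the middle element.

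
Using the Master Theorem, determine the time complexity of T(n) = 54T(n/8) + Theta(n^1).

Master Theorem for T(n) = 54T(n/8) + O(n^1):

a = 54, b = 8, c = 1
log_b(a) = log_8(54) = 1.9183

Case 1: c = 1 < log_8(54) = 1.9183
T(n) = O(n^(log_8 54))

For T(n) = 54T(n/8) + O(n^1): log_8(54) = 1.9183. This is Case 1 of the Master Theorem (c < log_b(a), work dominated by leaves), giving O(n^(log_8 54)).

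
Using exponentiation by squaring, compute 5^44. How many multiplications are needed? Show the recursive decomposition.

Computing 5^44 by squaring (build up from 5^1; each line after the first costs one multiplication):

5^1 = 5
5^2 = (5^1)^2 = 5^2 = 25
5^4 = (5^2)^2 = 25^2 = 625
5^5 = 5 * 5^4 = 5 * 625 = 3125
5^10 = (5^5)^2 = 3125^2 = 9765625
5^11 = 5 * 5^10 = 5 * 9765625 = 48828125
5^22 = (5^11)^2 = 48828125^2 = 2384185791015625
5^44 = (5^22)^2 = 2384185791015625^2 = 5684341886080801486968994140625

Result: 5684341886080801486968994140625
Multiplications needed: 7 (7 lines after 5^1)

5^44 = 5684341886080801486968994140625. Using exponentiation by squaring, this requires 7 multiplications. The key idea: if the exponent is even, square the half-power; if odd, multiply by the base once.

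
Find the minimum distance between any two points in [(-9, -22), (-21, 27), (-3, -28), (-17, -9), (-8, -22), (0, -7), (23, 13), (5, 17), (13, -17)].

Computing all pairwise distances among 9 points:

d((-9, -22), (-21, 27)) = 50.448
d((-9, -22), (-3, -28)) = 8.4853
d((-9, -22), (-17, -9)) = 15.2643
d((-9, -22), (-8, -22)) = 1.0 <-- minimum
d((-9, -22), (0, -7)) = 17.4929
d((-9, -22), (23, 13)) = 47.4236
d((-9, -22), (5, 17)) = 41.4367
d((-9, -22), (13, -17)) = 22.561
d((-21, 27), (-3, -28)) = 57.8705
d((-21, 27), (-17, -9)) = 36.2215
d((-21, 27), (-8, -22)) = 50.6952
d((-21, 27), (0, -7)) = 39.9625
d((-21, 27), (23, 13)) = 46.1736
d((-21, 27), (5, 17)) = 27.8568
d((-21, 27), (13, -17)) = 55.6058
d((-3, -28), (-17, -9)) = 23.6008
d((-3, -28), (-8, -22)) = 7.8102
d((-3, -28), (0, -7)) = 21.2132
d((-3, -28), (23, 13)) = 48.5489
d((-3, -28), (5, 17)) = 45.7056
d((-3, -28), (13, -17)) = 19.4165
d((-17, -9), (-8, -22)) = 15.8114
d((-17, -9), (0, -7)) = 17.1172
d((-17, -9), (23, 13)) = 45.6508
d((-17, -9), (5, 17)) = 34.0588
d((-17, -9), (13, -17)) = 31.0483
d((-8, -22), (0, -7)) = 17.0
d((-8, -22), (23, 13)) = 46.7547
d((-8, -22), (5, 17)) = 41.1096
d((-8, -22), (13, -17)) = 21.587
d((0, -7), (23, 13)) = 30.4795
d((0, -7), (5, 17)) = 24.5153
d((0, -7), (13, -17)) = 16.4012
d((23, 13), (5, 17)) = 18.4391
d((23, 13), (13, -17)) = 31.6228
d((5, 17), (13, -17)) = 34.9285

Closest pair: (-9, -22) and (-8, -22) with distance 1.0

The closest pair is (-9, -22) and (-8, -22) with Euclidean distance 1.0. For 9 points, brute-force pairwise comparison is shown above. For large n, the divide-and-conquer algorithm (sort by x, recurse on halves, check the dividing strip) achieves O(n log n).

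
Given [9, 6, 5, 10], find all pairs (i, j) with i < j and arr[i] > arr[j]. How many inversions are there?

Finding inversions in [9, 6, 5, 10]:

(0, 1): arr[0]=9 > arr[1]=6
(0, 2): arr[0]=9 > arr[2]=5
(1, 2): arr[1]=6 > arr[2]=5

Total inversions: 3

The array has 3 inversion(s): (0,1), (0,2), (1,2). Each pair (i,j) satisfies i < j and arr[i] > arr[j].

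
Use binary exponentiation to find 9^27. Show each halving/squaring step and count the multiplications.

Computing 9^27 by squaring (build up from 9^1; each line after the first costs one multiplication):

9^1 = 9
9^2 = (9^1)^2 = 9^2 = 81
9^3 = 9 * 9^2 = 9 * 81 = 729
9^6 = (9^3)^2 = 729^2 = 531441
9^12 = (9^6)^2 = 531441^2 = 282429536481
9^13 = 9 * 9^12 = 9 * 282429536481 = 2541865828329
9^26 = (9^13)^2 = 2541865828329^2 = 6461081889226673298932241
9^27 = 9 * 9^26 = 9 * 6461081889226673298932241 = 58149737003040059690390169

Result: 58149737003040059690390169
Multiplications needed: 7 (7 lines after 9^1)

9^27 = 58149737003040059690390169. Using exponentiation by squaring, this requires 7 multiplications. The key idea: if the exponent is even, square the half-power; if odd, multiply by the base once.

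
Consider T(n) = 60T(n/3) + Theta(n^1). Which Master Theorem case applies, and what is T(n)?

Master Theorem for T(n) = 60T(n/3) + O(n^1):

a = 60, b = 3, c = 1
log_b(a) = log_3(60) = 3.7268

Case 1: c = 1 < log_3(60) = 3.7268
T(n) = O(n^(log_3 60))

For T(n) = 60T(n/3) + O(n^1): log_3(60) = 3.7268. This is Case 1 of the Master Theorem (c < log_b(a), work dominated by leaves), giving O(n^(log_3 60)).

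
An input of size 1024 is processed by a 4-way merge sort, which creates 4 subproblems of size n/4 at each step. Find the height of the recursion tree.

For divide and conquer with division factor 4:

Problem sizes at each level:
Level 0: 1024
Level 1: 256
Level 2: 64
Level 3: 16
Level 4: 4
Level 5: 1

The root is level 0 and the size-1 base case is level 5 (the tree spans levels 0 through 5, i.e. 6 levels counting the root), so the depth is the number of divisions: log_4(1024) = 5

The recursion tree depth is log_4(1024) = 5. At each level, the problem size is divided by 4, so it takes 5 divisions to reduce to a base case of size 1. The algorithm makes 4 recursive calls at each level.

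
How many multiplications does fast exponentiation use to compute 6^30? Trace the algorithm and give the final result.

Computing 6^30 by squaring (build up from 6^1; each line after the first costs one multiplication):

6^1 = 6
6^2 = (6^1)^2 = 6^2 = 36
6^3 = 6 * 6^2 = 6 * 36 = 216
6^6 = (6^3)^2 = 216^2 = 46656
6^7 = 6 * 6^6 = 6 * 46656 = 279936
6^14 = (6^7)^2 = 279936^2 = 78364164096
6^15 = 6 * 6^14 = 6 * 78364164096 = 470184984576
6^30 = (6^15)^2 = 470184984576^2 = 221073919720733357899776

Result: 221073919720733357899776
Multiplications needed: 7 (7 lines after 6^1)

6^30 = 221073919720733357899776. Using exponentiation by squaring, this requires 7 multiplications. The key idea: if the exponent is even, square the half-power; if odd, multiply by the base once.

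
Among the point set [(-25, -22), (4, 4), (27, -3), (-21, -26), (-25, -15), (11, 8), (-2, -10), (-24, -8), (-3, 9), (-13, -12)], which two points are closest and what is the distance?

Computing all pairwise distances among 10 points:

d((-25, -22), (4, 4)) = 38.9487
d((-25, -22), (27, -3)) = 55.3624
d((-25, -22), (-21, -26)) = 5.6569 <-- minimum
d((-25, -22), (-25, -15)) = 7.0
d((-25, -22), (11, 8)) = 46.8615
d((-25, -22), (-2, -10)) = 25.9422
d((-25, -22), (-24, -8)) = 14.0357
d((-25, -22), (-3, 9)) = 38.0132
d((-25, -22), (-13, -12)) = 15.6205
d((4, 4), (27, -3)) = 24.0416
d((4, 4), (-21, -26)) = 39.0512
d((4, 4), (-25, -15)) = 34.6699
d((4, 4), (11, 8)) = 8.0623
d((4, 4), (-2, -10)) = 15.2315
d((4, 4), (-24, -8)) = 30.4631
d((4, 4), (-3, 9)) = 8.6023
d((4, 4), (-13, -12)) = 23.3452
d((27, -3), (-21, -26)) = 53.2259
d((27, -3), (-25, -15)) = 53.3667
d((27, -3), (11, 8)) = 19.4165
d((27, -3), (-2, -10)) = 29.8329
d((27, -3), (-24, -8)) = 51.2445
d((27, -3), (-3, 9)) = 32.311
d((27, -3), (-13, -12)) = 41.0
d((-21, -26), (-25, -15)) = 11.7047
d((-21, -26), (11, 8)) = 46.6905
d((-21, -26), (-2, -10)) = 24.8395
d((-21, -26), (-24, -8)) = 18.2483
d((-21, -26), (-3, 9)) = 39.3573
d((-21, -26), (-13, -12)) = 16.1245
d((-25, -15), (11, 8)) = 42.72
d((-25, -15), (-2, -10)) = 23.5372
d((-25, -15), (-24, -8)) = 7.0711
d((-25, -15), (-3, 9)) = 32.5576
d((-25, -15), (-13, -12)) = 12.3693
d((11, 8), (-2, -10)) = 22.2036
d((11, 8), (-24, -8)) = 38.4838
d((11, 8), (-3, 9)) = 14.0357
d((11, 8), (-13, -12)) = 31.241
d((-2, -10), (-24, -8)) = 22.0907
d((-2, -10), (-3, 9)) = 19.0263
d((-2, -10), (-13, -12)) = 11.1803
d((-24, -8), (-3, 9)) = 27.0185
d((-24, -8), (-13, -12)) = 11.7047
d((-3, 9), (-13, -12)) = 23.2594

Closest pair: (-25, -22) and (-21, -26) with distance 5.6569

The closest pair is (-25, -22) and (-21, -26) with Euclidean distance 5.6569. For 10 points, brute-force pairwise comparison is shown above. For large n, the divide-and-conquer algorithm (sort by x, recurse on halves, check the dividing strip) achieves O(n log n).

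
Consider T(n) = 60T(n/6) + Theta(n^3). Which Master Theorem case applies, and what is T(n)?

Master Theorem for T(n) = 60T(n/6) + O(n^3):

a = 60, b = 6, c = 3
log_b(a) = log_6(60) = 2.2851

Case 3: c = 3 > log_6(60) = 2.2851
T(n) = O(n^3) = O(n^3)

For T(n) = 60T(n/6) + O(n^3): log_6(60) = 2.2851. This is Case 3 of the Master Theorem (c > log_b(a), work dominated by root), giving O(n^3).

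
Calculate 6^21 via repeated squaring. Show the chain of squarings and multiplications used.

Computing 6^21 by squaring (build up from 6^1; each line after the first costs one multiplication):

6^1 = 6
6^2 = (6^1)^2 = 6^2 = 36
6^4 = (6^2)^2 = 36^2 = 1296
6^5 = 6 * 6^4 = 6 * 1296 = 7776
6^10 = (6^5)^2 = 7776^2 = 60466176
6^20 = (6^10)^2 = 60466176^2 = 3656158440062976
6^21 = 6 * 6^20 = 6 * 3656158440062976 = 21936950640377856

Result: 21936950640377856
Multiplications needed: 6 (6 lines after 6^1)

6^21 = 21936950640377856. Using exponentiation by squaring, this requires 6 multiplications. The key idea: if the exponent is even, square the half-power; if odd, multiply by the base once.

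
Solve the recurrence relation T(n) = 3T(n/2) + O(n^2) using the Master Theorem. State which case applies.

Master Theorem for T(n) = 3T(n/2) + O(n^2):

a = 3, b = 2, c = 2
log_b(a) = log_2(3) = 1.5850

Case 3: c = 2 > log_2(3) = 1.5850
T(n) = O(n^2) = O(n^2)

For T(n) = 3T(n/2) + O(n^2): log_2(3) = 1.5850. This is Case 3 of the Master Theorem (c > log_b(a), work dominated by root), giving O(n^2).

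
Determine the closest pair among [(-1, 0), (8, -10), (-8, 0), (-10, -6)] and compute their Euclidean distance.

Computing all pairwise distances among 4 points:

d((-1, 0), (8, -10)) = 13.4536
d((-1, 0), (-8, 0)) = 7.0
d((-1, 0), (-10, -6)) = 10.8167
d((8, -10), (-8, 0)) = 18.868
d((8, -10), (-10, -6)) = 18.4391
d((-8, 0), (-10, -6)) = 6.3246 <-- minimum

Closest pair: (-8, 0) and (-10, -6) with distance 6.3246

The closest pair is (-8, 0) and (-10, -6) with Euclidean distance 6.3246. For 4 points, brute-force pairwise comparison is shown above. For large n, the divide-and-conquer algorithm (sort by x, recurse on halves, check the dividing strip) achieves O(n log n).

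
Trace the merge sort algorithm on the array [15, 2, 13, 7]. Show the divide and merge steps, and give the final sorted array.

Merge sort trace:

Split: [15, 2, 13, 7] -> [15, 2] and [13, 7]
  Split: [15, 2] -> [15] and [2]
  Merge: [15] + [2] -> [2, 15]
  Split: [13, 7] -> [13] and [7]
  Merge: [13] + [7] -> [7, 13]
Merge: [2, 15] + [7, 13] -> [2, 7, 13, 15]

Final sorted array: [2, 7, 13, 15]

The merge sort proceeds by recursively splitting the array and merging sorted halves.
After all merges, the sorted array is [2, 7, 13, 15].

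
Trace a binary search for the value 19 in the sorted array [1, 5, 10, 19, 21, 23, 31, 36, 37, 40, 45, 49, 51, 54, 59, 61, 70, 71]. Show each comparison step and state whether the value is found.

Binary search for 19 in [1, 5, 10, 19, 21, 23, 31, 36, 37, 40, 45, 49, 51, 54, 59, 61, 70, 71]:

lo=0, hi=17, mid=8, arr[mid]=37 -> 37 > 19, search left half
lo=0, hi=7, mid=3, arr[mid]=19 -> Found target at index 3!

Binary search finds 19 at index 3 after 2 comparisons. The search repeatedly halves the search space by comparing with the middle element.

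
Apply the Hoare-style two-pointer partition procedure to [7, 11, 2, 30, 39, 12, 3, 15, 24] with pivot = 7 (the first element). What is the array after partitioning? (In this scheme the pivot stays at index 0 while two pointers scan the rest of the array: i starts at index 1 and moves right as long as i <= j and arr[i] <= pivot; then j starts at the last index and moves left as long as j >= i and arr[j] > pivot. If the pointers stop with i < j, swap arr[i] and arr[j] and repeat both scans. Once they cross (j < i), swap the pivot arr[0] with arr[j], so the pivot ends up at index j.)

Hoare-style two-pointer partition with pivot = 7:

Initial array: [7, 11, 2, 30, 39, 12, 3, 15, 24]

Pointers start at i = 1, j = 8.
i stops at index 1 (arr[1]=11 > 7), j stops at index 6 (arr[6]=3 <= 7): swap arr[1] and arr[6], array becomes [7, 3, 2, 30, 39, 12, 11, 15, 24]
i ends at 3, j ends at 2: the pointers have crossed (j < i), so scanning stops.

Swap pivot arr[0] with arr[2] to place pivot at position 2: [2, 3, 7, 30, 39, 12, 11, 15, 24]
Pivot position: 2

After partitioning with pivot 7, the array becomes [2, 3, 7, 30, 39, 12, 11, 15, 24]. The pivot is placed at index 2. All elements to the left of the pivot are <= 7, and all elements to the right are > 7.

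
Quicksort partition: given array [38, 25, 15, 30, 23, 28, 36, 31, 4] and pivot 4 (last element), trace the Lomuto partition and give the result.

Lomuto partition with pivot = 4:

Initial array: [38, 25, 15, 30, 23, 28, 36, 31, 4]

arr[0]=38 > 4: no swap
arr[1]=25 > 4: no swap
arr[2]=15 > 4: no swap
arr[3]=30 > 4: no swap
arr[4]=23 > 4: no swap
arr[5]=28 > 4: no swap
arr[6]=36 > 4: no swap
arr[7]=31 > 4: no swap

Place pivot at position 0: [4, 25, 15, 30, 23, 28, 36, 31, 38]
Pivot position: 0

After partitioning with pivot 4, the array becomes [4, 25, 15, 30, 23, 28, 36, 31, 38]. The pivot is placed at index 0. All elements to the left of the pivot are <= 4, and all elements to the right are > 4.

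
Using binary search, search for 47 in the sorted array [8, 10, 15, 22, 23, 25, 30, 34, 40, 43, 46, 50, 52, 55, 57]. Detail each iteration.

Binary search for 47 in [8, 10, 15, 22, 23, 25, 30, 34, 40, 43, 46, 50, 52, 55, 57]:

lo=0, hi=14, mid=7, arr[mid]=34 -> 34 < 47, search right half
lo=8, hi=14, mid=11, arr[mid]=50 -> 50 > 47, search left half
lo=8, hi=10, mid=9, arr[mid]=43 -> 43 < 47, search right half
lo=10, hi=10, mid=10, arr[mid]=46 -> 46 < 47, search right half
lo=11 > hi=10, target 47 not found

Binary search determines that 47 is not in the array after 4 comparisons. The search space was exhausted without finding the target.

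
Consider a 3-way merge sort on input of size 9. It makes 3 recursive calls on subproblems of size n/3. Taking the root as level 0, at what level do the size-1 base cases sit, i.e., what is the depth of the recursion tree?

For divide and conquer with division factor 3:

Problem sizes at each level:
Level 0: 9
Level 1: 3
Level 2: 1

The root is level 0 and the size-1 base case is level 2 (the tree spans levels 0 through 2, i.e. 3 levels counting the root), so the depth is the number of divisions: log_3(9) = 2

The recursion tree depth is log_3(9) = 2. At each level, the problem size is divided by 3, so it takes 2 divisions to reduce to a base case of size 1. The algorithm makes 3 recursive calls at each level.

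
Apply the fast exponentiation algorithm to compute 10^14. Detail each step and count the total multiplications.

Computing 10^14 by squaring (build up from 10^1; each line after the first costs one multiplication):

10^1 = 10
10^2 = (10^1)^2 = 10^2 = 100
10^3 = 10 * 10^2 = 10 * 100 = 1000
10^6 = (10^3)^2 = 1000^2 = 1000000
10^7 = 10 * 10^6 = 10 * 1000000 = 10000000
10^14 = (10^7)^2 = 10000000^2 = 100000000000000

Result: 100000000000000
Multiplications needed: 5 (5 lines after 10^1)

10^14 = 100000000000000. Using exponentiation by squaring, this requires 5 multiplications. The key idea: if the exponent is even, square the half-power; if odd, multiply by the base once.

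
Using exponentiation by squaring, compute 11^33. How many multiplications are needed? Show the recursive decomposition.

Computing 11^33 by squaring (build up from 11^1; each line after the first costs one multiplication):

11^1 = 11
11^2 = (11^1)^2 = 11^2 = 121
11^4 = (11^2)^2 = 121^2 = 14641
11^8 = (11^4)^2 = 14641^2 = 214358881
11^16 = (11^8)^2 = 214358881^2 = 45949729863572161
11^32 = (11^16)^2 = 45949729863572161^2 = 2111377674535255285545615254209921
11^33 = 11 * 11^32 = 11 * 2111377674535255285545615254209921 = 23225154419887808141001767796309131

Result: 23225154419887808141001767796309131
Multiplications needed: 6 (6 lines after 11^1)

11^33 = 23225154419887808141001767796309131. Using exponentiation by squaring, this requires 6 multiplications. The key idea: if the exponent is even, square the half-power; if odd, multiply by the base once.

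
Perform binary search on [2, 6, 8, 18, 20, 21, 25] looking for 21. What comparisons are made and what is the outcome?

Binary search for 21 in [2, 6, 8, 18, 20, 21, 25]:

lo=0, hi=6, mid=3, arr[mid]=18 -> 18 < 21, search right half
lo=4, hi=6, mid=5, arr[mid]=21 -> Found target at index 5!

Binary search finds 21 at index 5 after 2 comparisons. The search repeatedly halves the search space by comparing with the middle element.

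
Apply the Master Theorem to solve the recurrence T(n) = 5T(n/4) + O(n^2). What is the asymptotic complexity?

Master Theorem for T(n) = 5T(n/4) + O(n^2):

a = 5, b = 4, c = 2
log_b(a) = log_4(5) = 1.1610

Case 3: c = 2 > log_4(5) = 1.1610
T(n) = O(n^2) = O(n^2)

For T(n) = 5T(n/4) + O(n^2): log_4(5) = 1.1610. This is Case 3 of the Master Theorem (c > log_b(a), work dominated by root), giving O(n^2).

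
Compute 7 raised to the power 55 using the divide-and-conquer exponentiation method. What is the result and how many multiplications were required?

Computing 7^55 by squaring (build up from 7^1; each line after the first costs one multiplication):

7^1 = 7
7^2 = (7^1)^2 = 7^2 = 49
7^3 = 7 * 7^2 = 7 * 49 = 343
7^6 = (7^3)^2 = 343^2 = 117649
7^12 = (7^6)^2 = 117649^2 = 13841287201
7^13 = 7 * 7^12 = 7 * 13841287201 = 96889010407
7^26 = (7^13)^2 = 96889010407^2 = 9387480337647754305649
7^27 = 7 * 7^26 = 7 * 9387480337647754305649 = 65712362363534280139543
7^54 = (7^27)^2 = 65712362363534280139543^2 = 4318114567396436564035293097707728087552248849
7^55 = 7 * 7^54 = 7 * 4318114567396436564035293097707728087552248849 = 30226801971775055948247051683954096612865741943

Result: 30226801971775055948247051683954096612865741943
Multiplications needed: 9 (9 lines after 7^1)

7^55 = 30226801971775055948247051683954096612865741943. Using exponentiation by squaring, this requires 9 multiplications. The key idea: if the exponent is even, square the half-power; if odd, multiply by the base once.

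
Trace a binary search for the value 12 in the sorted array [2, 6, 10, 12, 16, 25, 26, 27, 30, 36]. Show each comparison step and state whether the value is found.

Binary search for 12 in [2, 6, 10, 12, 16, 25, 26, 27, 30, 36]:

lo=0, hi=9, mid=4, arr[mid]=16 -> 16 > 12, search left half
lo=0, hi=3, mid=1, arr[mid]=6 -> 6 < 12, search right half
lo=2, hi=3, mid=2, arr[mid]=10 -> 10 < 12, search right half
lo=3, hi=3, mid=3, arr[mid]=12 -> Found target at index 3!

Binary search finds 12 at index 3 after 4 comparisons. The search repeatedly halves the search space by comparing with the middle element.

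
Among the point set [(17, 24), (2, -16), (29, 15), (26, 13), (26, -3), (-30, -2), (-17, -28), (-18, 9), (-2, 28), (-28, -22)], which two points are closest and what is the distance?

Computing all pairwise distances among 10 points:

d((17, 24), (2, -16)) = 42.72
d((17, 24), (29, 15)) = 15.0
d((17, 24), (26, 13)) = 14.2127
d((17, 24), (26, -3)) = 28.4605
d((17, 24), (-30, -2)) = 53.7122
d((17, 24), (-17, -28)) = 62.1289
d((17, 24), (-18, 9)) = 38.0789
d((17, 24), (-2, 28)) = 19.4165
d((17, 24), (-28, -22)) = 64.3506
d((2, -16), (29, 15)) = 41.1096
d((2, -16), (26, 13)) = 37.6431
d((2, -16), (26, -3)) = 27.2947
d((2, -16), (-30, -2)) = 34.9285
d((2, -16), (-17, -28)) = 22.4722
d((2, -16), (-18, 9)) = 32.0156
d((2, -16), (-2, 28)) = 44.1814
d((2, -16), (-28, -22)) = 30.5941
d((29, 15), (26, 13)) = 3.6056 <-- minimum
d((29, 15), (26, -3)) = 18.2483
d((29, 15), (-30, -2)) = 61.4003
d((29, 15), (-17, -28)) = 62.9682
d((29, 15), (-18, 9)) = 47.3814
d((29, 15), (-2, 28)) = 33.6155
d((29, 15), (-28, -22)) = 67.9559
d((26, 13), (26, -3)) = 16.0
d((26, 13), (-30, -2)) = 57.9741
d((26, 13), (-17, -28)) = 59.4138
d((26, 13), (-18, 9)) = 44.1814
d((26, 13), (-2, 28)) = 31.7648
d((26, 13), (-28, -22)) = 64.3506
d((26, -3), (-30, -2)) = 56.0089
d((26, -3), (-17, -28)) = 49.7393
d((26, -3), (-18, 9)) = 45.607
d((26, -3), (-2, 28)) = 41.7732
d((26, -3), (-28, -22)) = 57.2451
d((-30, -2), (-17, -28)) = 29.0689
d((-30, -2), (-18, 9)) = 16.2788
d((-30, -2), (-2, 28)) = 41.0366
d((-30, -2), (-28, -22)) = 20.0998
d((-17, -28), (-18, 9)) = 37.0135
d((-17, -28), (-2, 28)) = 57.9741
d((-17, -28), (-28, -22)) = 12.53
d((-18, 9), (-2, 28)) = 24.8395
d((-18, 9), (-28, -22)) = 32.573
d((-2, 28), (-28, -22)) = 56.356

Closest pair: (29, 15) and (26, 13) with distance 3.6056

The closest pair is (29, 15) and (26, 13) with Euclidean distance 3.6056. For 10 points, brute-force pairwise comparison is shown above. For large n, the divide-and-conquer algorithm (sort by x, recurse on halves, check the dividing strip) achieves O(n log n).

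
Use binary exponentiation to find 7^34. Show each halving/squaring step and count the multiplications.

Computing 7^34 by squaring (build up from 7^1; each line after the first costs one multiplication):

7^1 = 7
7^2 = (7^1)^2 = 7^2 = 49
7^4 = (7^2)^2 = 49^2 = 2401
7^8 = (7^4)^2 = 2401^2 = 5764801
7^16 = (7^8)^2 = 5764801^2 = 33232930569601
7^17 = 7 * 7^16 = 7 * 33232930569601 = 232630513987207
7^34 = (7^17)^2 = 232630513987207^2 = 54116956037952111668959660849

Result: 54116956037952111668959660849
Multiplications needed: 6 (6 lines after 7^1)

7^34 = 54116956037952111668959660849. Using exponentiation by squaring, this requires 6 multiplications. The key idea: if the exponent is even, square the half-power; if odd, multiply by the base once.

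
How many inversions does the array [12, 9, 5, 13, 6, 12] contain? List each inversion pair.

Finding inversions in [12, 9, 5, 13, 6, 12]:

(0, 1): arr[0]=12 > arr[1]=9
(0, 2): arr[0]=12 > arr[2]=5
(0, 4): arr[0]=12 > arr[4]=6
(1, 2): arr[1]=9 > arr[2]=5
(1, 4): arr[1]=9 > arr[4]=6
(3, 4): arr[3]=13 > arr[4]=6
(3, 5): arr[3]=13 > arr[5]=12

Total inversions: 7

The array has 7 inversion(s): (0,1), (0,2), (0,4), (1,2), (1,4), (3,4), (3,5). Each pair (i,j) satisfies i < j and arr[i] > arr[j].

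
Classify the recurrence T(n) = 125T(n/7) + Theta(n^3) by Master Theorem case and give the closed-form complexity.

Master Theorem for T(n) = 125T(n/7) + O(n^3):

a = 125, b = 7, c = 3
log_b(a) = log_7(125) = 2.4813

Case 3: c = 3 > log_7(125) = 2.4813
T(n) = O(n^3) = O(n^3)

For T(n) = 125T(n/7) + O(n^3): log_7(125) = 2.4813. This is Case 3 of the Master Theorem (c > log_b(a), work dominated by root), giving O(n^3).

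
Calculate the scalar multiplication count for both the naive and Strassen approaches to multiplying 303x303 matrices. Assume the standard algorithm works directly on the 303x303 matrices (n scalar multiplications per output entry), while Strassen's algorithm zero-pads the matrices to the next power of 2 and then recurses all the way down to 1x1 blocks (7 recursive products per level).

Matrix multiplication for 303x303 matrices:

Strassen's algorithm requires power-of-2 dimensions. Pad 303x303 to 512x512 (next power of 2).

Standard algorithm: 303^3 = 27818127 multiplications
Strassen's algorithm: 7^(log2(512)) = 7^9 = 40353607 multiplications
Difference: 27818127 - 40353607 = -12535480 (Strassen uses MORE here due to padding overhead — for small or just-over-power-of-2 n, padding can outweigh the per-level savings)

Standard: 27818127 multiplications (303^3). Strassen: 40353607 multiplications (7^9, after padding to 512x512). Strassen reduces 8 recursive multiplications to 7 at each level.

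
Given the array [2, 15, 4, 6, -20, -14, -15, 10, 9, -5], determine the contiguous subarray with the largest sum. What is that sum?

Using Kadane's algorithm on [2, 15, 4, 6, -20, -14, -15, 10, 9, -5]:

Scanning through the array:
Position 1 (value 15): max_ending_here = 17, max_so_far = 17
Position 2 (value 4): max_ending_here = 21, max_so_far = 21
Position 3 (value 6): max_ending_here = 27, max_so_far = 27
Position 4 (value -20): max_ending_here = 7, max_so_far = 27
Position 5 (value -14): max_ending_here = -7, max_so_far = 27
Position 6 (value -15): max_ending_here = -15, max_so_far = 27
Position 7 (value 10): max_ending_here = 10, max_so_far = 27
Position 8 (value 9): max_ending_here = 19, max_so_far = 27
Position 9 (value -5): max_ending_here = 14, max_so_far = 27

Maximum subarray: [2, 15, 4, 6]
Maximum sum: 27

The maximum subarray is [2, 15, 4, 6] with sum 27. This subarray runs from index 0 to index 3.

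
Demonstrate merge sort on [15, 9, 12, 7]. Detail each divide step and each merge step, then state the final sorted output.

Merge sort trace:

Split: [15, 9, 12, 7] -> [15, 9] and [12, 7]
  Split: [15, 9] -> [15] and [9]
  Merge: [15] + [9] -> [9, 15]
  Split: [12, 7] -> [12] and [7]
  Merge: [12] + [7] -> [7, 12]
Merge: [9, 15] + [7, 12] -> [7, 9, 12, 15]

Final sorted array: [7, 9, 12, 15]

The merge sort proceeds by recursively splitting the array and merging sorted halves.
After all merges, the sorted array is [7, 9, 12, 15].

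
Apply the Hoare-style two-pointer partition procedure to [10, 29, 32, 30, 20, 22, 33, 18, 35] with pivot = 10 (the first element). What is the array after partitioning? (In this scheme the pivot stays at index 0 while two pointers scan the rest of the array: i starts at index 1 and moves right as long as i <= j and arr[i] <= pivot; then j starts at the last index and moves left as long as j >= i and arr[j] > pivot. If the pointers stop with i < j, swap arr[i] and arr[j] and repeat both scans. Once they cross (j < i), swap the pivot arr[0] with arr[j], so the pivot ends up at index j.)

Hoare-style two-pointer partition with pivot = 10:

Initial array: [10, 29, 32, 30, 20, 22, 33, 18, 35]

Pointers start at i = 1, j = 8.
i ends at 1, j ends at 0: the pointers have crossed (j < i), so scanning stops.

j = 0, so swapping arr[0] with arr[j] leaves the pivot at position 0: [10, 29, 32, 30, 20, 22, 33, 18, 35]
Pivot position: 0

After partitioning with pivot 10, the array becomes [10, 29, 32, 30, 20, 22, 33, 18, 35]. The pivot is placed at index 0. All elements to the left of the pivot are <= 10, and all elements to the right are > 10.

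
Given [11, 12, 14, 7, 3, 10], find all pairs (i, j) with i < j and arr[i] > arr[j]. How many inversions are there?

Finding inversions in [11, 12, 14, 7, 3, 10]:

(0, 3): arr[0]=11 > arr[3]=7
(0, 4): arr[0]=11 > arr[4]=3
(0, 5): arr[0]=11 > arr[5]=10
(1, 3): arr[1]=12 > arr[3]=7
(1, 4): arr[1]=12 > arr[4]=3
(1, 5): arr[1]=12 > arr[5]=10
(2, 3): arr[2]=14 > arr[3]=7
(2, 4): arr[2]=14 > arr[4]=3
(2, 5): arr[2]=14 > arr[5]=10
(3, 4): arr[3]=7 > arr[4]=3

Total inversions: 10

The array has 10 inversion(s): (0,3), (0,4), (0,5), (1,3), (1,4), (1,5), (2,3), (2,4), (2,5), (3,4). Each pair (i,j) satisfies i < j and arr[i] > arr[j].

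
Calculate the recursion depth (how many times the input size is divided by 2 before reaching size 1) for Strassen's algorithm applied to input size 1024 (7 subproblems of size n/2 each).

For divide and conquer with division factor 2:

Problem sizes at each level:
Level 0: 1024
Level 1: 512
Level 2: 256
Level 3: 128
Level 4: 64
Level 5: 32
Level 6: 16
Level 7: 8
Level 8: 4
Level 9: 2
Level 10: 1

The root is level 0 and the size-1 base case is level 10 (the tree spans levels 0 through 10, i.e. 11 levels counting the root), so the depth is the number of divisions: log_2(1024) = 10

The recursion tree depth is log_2(1024) = 10. At each level, the problem size is divided by 2, so it takes 10 divisions to reduce to a base case of size 1. The algorithm makes 7 recursive calls at each level.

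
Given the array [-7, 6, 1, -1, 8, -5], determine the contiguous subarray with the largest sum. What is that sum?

Using Kadane's algorithm on [-7, 6, 1, -1, 8, -5]:

Scanning through the array:
Position 1 (value 6): max_ending_here = 6, max_so_far = 6
Position 2 (value 1): max_ending_here = 7, max_so_far = 7
Position 3 (value -1): max_ending_here = 6, max_so_far = 7
Position 4 (value 8): max_ending_here = 14, max_so_far = 14
Position 5 (value -5): max_ending_here = 9, max_so_far = 14

Maximum subarray: [6, 1, -1, 8]
Maximum sum: 14

The maximum subarray is [6, 1, -1, 8] with sum 14. This subarray runs from index 1 to index 4.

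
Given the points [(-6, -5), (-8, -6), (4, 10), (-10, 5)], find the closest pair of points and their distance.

Computing all pairwise distances among 4 points:

d((-6, -5), (-8, -6)) = 2.2361 <-- minimum
d((-6, -5), (4, 10)) = 18.0278
d((-6, -5), (-10, 5)) = 10.7703
d((-8, -6), (4, 10)) = 20.0
d((-8, -6), (-10, 5)) = 11.1803
d((4, 10), (-10, 5)) = 14.8661

Closest pair: (-6, -5) and (-8, -6) with distance 2.2361

The closest pair is (-6, -5) and (-8, -6) with Euclidean distance 2.2361. For 4 points, brute-force pairwise comparison is shown above. For large n, the divide-and-conquer algorithm (sort by x, recurse on halves, check the dividing strip) achieves O(n log n).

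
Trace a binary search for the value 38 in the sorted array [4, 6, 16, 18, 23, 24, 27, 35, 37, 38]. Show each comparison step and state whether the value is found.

Binary search for 38 in [4, 6, 16, 18, 23, 24, 27, 35, 37, 38]:

lo=0, hi=9, mid=4, arr[mid]=23 -> 23 < 38, search right half
lo=5, hi=9, mid=7, arr[mid]=35 -> 35 < 38, search right half
lo=8, hi=9, mid=8, arr[mid]=37 -> 37 < 38, search right half
lo=9, hi=9, mid=9, arr[mid]=38 -> Found target at index 9!

Binary search finds 38 at index 9 after 4 comparisons. The search repeatedly halves the search space by comparing with the middle element.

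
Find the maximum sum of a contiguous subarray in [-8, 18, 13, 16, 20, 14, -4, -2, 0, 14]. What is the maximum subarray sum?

Using Kadane's algorithm on [-8, 18, 13, 16, 20, 14, -4, -2, 0, 14]:

Scanning through the array:
Position 1 (value 18): max_ending_here = 18, max_so_far = 18
Position 2 (value 13): max_ending_here = 31, max_so_far = 31
Position 3 (value 16): max_ending_here = 47, max_so_far = 47
Position 4 (value 20): max_ending_here = 67, max_so_far = 67
Position 5 (value 14): max_ending_here = 81, max_so_far = 81
Position 6 (value -4): max_ending_here = 77, max_so_far = 81
Position 7 (value -2): max_ending_here = 75, max_so_far = 81
Position 8 (value 0): max_ending_here = 75, max_so_far = 81
Position 9 (value 14): max_ending_here = 89, max_so_far = 89

Maximum subarray: [18, 13, 16, 20, 14, -4, -2, 0, 14]
Maximum sum: 89

The maximum subarray is [18, 13, 16, 20, 14, -4, -2, 0, 14] with sum 89. This subarray runs from index 1 to index 9.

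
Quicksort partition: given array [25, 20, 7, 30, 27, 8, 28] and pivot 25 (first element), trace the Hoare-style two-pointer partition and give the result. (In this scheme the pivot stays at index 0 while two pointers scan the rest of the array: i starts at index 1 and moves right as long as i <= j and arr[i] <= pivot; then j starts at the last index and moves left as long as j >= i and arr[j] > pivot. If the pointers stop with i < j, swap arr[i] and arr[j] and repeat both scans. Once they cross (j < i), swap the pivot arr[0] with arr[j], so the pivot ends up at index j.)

Hoare-style two-pointer partition with pivot = 25:

Initial array: [25, 20, 7, 30, 27, 8, 28]

Pointers start at i = 1, j = 6.
i stops at index 3 (arr[3]=30 > 25), j stops at index 5 (arr[5]=8 <= 25): swap arr[3] and arr[5], array becomes [25, 20, 7, 8, 27, 30, 28]
i ends at 4, j ends at 3: the pointers have crossed (j < i), so scanning stops.

Swap pivot arr[0] with arr[3] to place pivot at position 3: [8, 20, 7, 25, 27, 30, 28]
Pivot position: 3

After partitioning with pivot 25, the array becomes [8, 20, 7, 25, 27, 30, 28]. The pivot is placed at index 3. All elements to the left of the pivot are <= 25, and all elements to the right are > 25.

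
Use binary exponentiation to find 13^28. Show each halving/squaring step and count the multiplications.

Computing 13^28 by squaring (build up from 13^1; each line after the first costs one multiplication):

13^1 = 13
13^2 = (13^1)^2 = 13^2 = 169
13^3 = 13 * 13^2 = 13 * 169 = 2197
13^6 = (13^3)^2 = 2197^2 = 4826809
13^7 = 13 * 13^6 = 13 * 4826809 = 62748517
13^14 = (13^7)^2 = 62748517^2 = 3937376385699289
13^28 = (13^14)^2 = 3937376385699289^2 = 15502932802662396215269535105521

Result: 15502932802662396215269535105521
Multiplications needed: 6 (6 lines after 13^1)

13^28 = 15502932802662396215269535105521. Using exponentiation by squaring, this requires 6 multiplications. The key idea: if the exponent is even, square the half-power; if odd, multiply by the base once.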